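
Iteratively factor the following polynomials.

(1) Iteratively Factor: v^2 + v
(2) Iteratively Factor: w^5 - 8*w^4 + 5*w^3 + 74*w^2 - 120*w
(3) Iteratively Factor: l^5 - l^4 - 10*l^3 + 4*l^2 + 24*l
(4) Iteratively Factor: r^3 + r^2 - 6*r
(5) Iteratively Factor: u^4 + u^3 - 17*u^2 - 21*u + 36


(1) = (v + 1)*(v)
(2) = (w)*(w^4 - 8*w^3 + 5*w^2 + 74*w - 120) = w*(w - 4)*(w^3 - 4*w^2 - 11*w + 30) = w*(w - 4)*(w + 3)*(w^2 - 7*w + 10) = w*(w - 4)*(w - 2)*(w + 3)*(w - 5)
(3) = (l + 2)*(l^4 - 3*l^3 - 4*l^2 + 12*l) = l*(l + 2)*(l^3 - 3*l^2 - 4*l + 12) = l*(l - 3)*(l + 2)*(l^2 - 4) = l*(l - 3)*(l + 2)^2*(l - 2)
(4) = (r)*(r^2 + r - 6) = r*(r + 3)*(r - 2)
(5) = (u + 3)*(u^3 - 2*u^2 - 11*u + 12) = (u + 3)^2*(u^2 - 5*u + 4) = (u - 1)*(u + 3)^2*(u - 4)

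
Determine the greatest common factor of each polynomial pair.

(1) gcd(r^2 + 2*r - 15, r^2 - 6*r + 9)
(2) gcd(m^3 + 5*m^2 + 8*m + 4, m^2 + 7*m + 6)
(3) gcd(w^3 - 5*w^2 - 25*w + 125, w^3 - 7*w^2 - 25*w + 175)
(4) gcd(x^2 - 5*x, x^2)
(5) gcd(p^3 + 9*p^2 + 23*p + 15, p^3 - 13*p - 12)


(1) = r - 3
(2) = gcd((m + 1)*(m + 2)^2, (m + 1)*(m + 6)) = m + 1
(3) = gcd((w - 5)^2*(w + 5), (w - 7)*(w - 5)*(w + 5)) = w^2 - 25
(4) = gcd(x*(x - 5), x^2) = x
(5) = gcd((p + 1)*(p + 3)*(p + 5), (p - 4)*(p + 1)*(p + 3)) = p^2 + 4*p + 3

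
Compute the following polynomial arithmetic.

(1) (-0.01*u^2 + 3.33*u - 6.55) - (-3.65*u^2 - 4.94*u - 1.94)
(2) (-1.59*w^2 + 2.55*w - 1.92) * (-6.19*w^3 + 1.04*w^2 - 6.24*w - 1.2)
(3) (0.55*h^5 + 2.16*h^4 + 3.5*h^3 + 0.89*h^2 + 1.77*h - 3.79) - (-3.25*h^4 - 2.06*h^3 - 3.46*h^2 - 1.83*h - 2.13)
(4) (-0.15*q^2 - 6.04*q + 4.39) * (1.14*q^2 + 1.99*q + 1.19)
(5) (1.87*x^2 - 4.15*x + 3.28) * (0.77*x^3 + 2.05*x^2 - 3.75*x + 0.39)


(1) = 3.64*u^2 + 8.27*u - 4.61
(2) = 9.8421*w^5 - 17.4381*w^4 + 24.4584*w^3 - 16.0008*w^2 + 8.9208*w + 2.304
(3) = 0.55*h^5 + 5.41*h^4 + 5.56*h^3 + 4.35*h^2 + 3.6*h - 1.66
(4) = -0.171*q^4 - 7.1841*q^3 - 7.1935*q^2 + 1.5485*q + 5.2241
(5) = 1.4399*x^5 + 0.638*x^4 - 12.9944*x^3 + 23.0158*x^2 - 13.9185*x + 1.2792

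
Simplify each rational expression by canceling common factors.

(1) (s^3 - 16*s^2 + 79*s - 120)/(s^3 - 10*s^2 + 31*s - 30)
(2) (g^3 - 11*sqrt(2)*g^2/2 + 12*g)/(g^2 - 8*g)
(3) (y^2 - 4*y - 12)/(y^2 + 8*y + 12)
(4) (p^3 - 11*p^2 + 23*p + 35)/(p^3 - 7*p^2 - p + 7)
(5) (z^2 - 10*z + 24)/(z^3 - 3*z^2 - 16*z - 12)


(1) = (s - 8)/(s - 2)
(2) = (2*g^2 - 11*sqrt(2)*g + 24)/(2*g - 16)
(3) = (y - 6)/(y + 6)
(4) = (p - 5)/(p - 1)
(5) = (z - 4)/(z^2 + 3*z + 2)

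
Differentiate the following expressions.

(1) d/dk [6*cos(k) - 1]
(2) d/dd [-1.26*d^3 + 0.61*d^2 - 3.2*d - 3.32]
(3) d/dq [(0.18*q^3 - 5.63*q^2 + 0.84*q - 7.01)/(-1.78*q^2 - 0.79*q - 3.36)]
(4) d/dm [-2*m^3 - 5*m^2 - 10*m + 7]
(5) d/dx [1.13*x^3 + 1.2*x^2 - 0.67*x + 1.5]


(1) = -6*sin(k)
(2) = -3.78*d^2 + 1.22*d - 3.2
(3) = (-0.3204*q^4 - 0.2844*q^3 + 4.1285*q^2 + 12.878*q - 8.3603)/(3.1684*q^4 + 2.8124*q^3 + 12.5857*q^2 + 5.3088*q + 11.2896)
(4) = -6*m^2 - 10*m - 10
(5) = 3.39*x^2 + 2.4*x - 0.67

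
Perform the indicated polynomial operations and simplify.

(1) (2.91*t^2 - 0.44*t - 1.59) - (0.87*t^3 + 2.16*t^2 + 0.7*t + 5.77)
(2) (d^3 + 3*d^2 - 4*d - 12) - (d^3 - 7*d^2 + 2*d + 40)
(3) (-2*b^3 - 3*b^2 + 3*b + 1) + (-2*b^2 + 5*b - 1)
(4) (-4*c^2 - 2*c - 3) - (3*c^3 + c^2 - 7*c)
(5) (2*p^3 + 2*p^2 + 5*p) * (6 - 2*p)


(1) = -0.87*t^3 + 0.75*t^2 - 1.14*t - 7.36
(2) = 10*d^2 - 6*d - 52
(3) = -2*b^3 - 5*b^2 + 8*b
(4) = -3*c^3 - 5*c^2 + 5*c - 3
(5) = -4*p^4 + 8*p^3 + 2*p^2 + 30*p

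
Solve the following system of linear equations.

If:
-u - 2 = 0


Then:
u = -2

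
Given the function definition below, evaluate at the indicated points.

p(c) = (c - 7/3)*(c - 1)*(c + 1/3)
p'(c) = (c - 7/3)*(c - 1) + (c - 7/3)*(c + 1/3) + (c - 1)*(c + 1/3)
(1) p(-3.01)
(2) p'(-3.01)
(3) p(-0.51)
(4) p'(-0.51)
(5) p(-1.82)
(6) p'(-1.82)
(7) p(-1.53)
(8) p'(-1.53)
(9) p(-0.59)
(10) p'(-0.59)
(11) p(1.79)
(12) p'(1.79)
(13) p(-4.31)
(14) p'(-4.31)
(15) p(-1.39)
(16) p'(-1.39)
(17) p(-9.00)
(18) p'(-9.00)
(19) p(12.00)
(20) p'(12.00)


(1) = -57.35
(2) = 46.46
(3) = -0.76
(4) = 5.06
(5) = -17.41
(6) = 22.08
(7) = -11.70
(8) = 17.42
(9) = -1.19
(10) = 5.81
(11) = -0.91
(12) = 0.09
(13) = -140.28
(14) = 82.81
(15) = -9.40
(16) = 15.36
(17) = -982.22
(18) = 298.22
(19) = 1311.44
(20) = 361.22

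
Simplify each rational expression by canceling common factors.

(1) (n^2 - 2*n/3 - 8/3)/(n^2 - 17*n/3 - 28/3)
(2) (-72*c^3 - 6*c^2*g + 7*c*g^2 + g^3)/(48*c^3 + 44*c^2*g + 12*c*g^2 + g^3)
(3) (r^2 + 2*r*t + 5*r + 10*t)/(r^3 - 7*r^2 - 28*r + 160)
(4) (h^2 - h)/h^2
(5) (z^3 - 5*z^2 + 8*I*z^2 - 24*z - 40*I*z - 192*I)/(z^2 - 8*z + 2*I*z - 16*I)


(1) = (n - 2)/(n - 7)
(2) = (-3*c + g)/(2*c + g)
(3) = (r + 2*t)/(r^2 - 12*r + 32)
(4) = (h - 1)/h
(5) = (z^2 + z*(3 + 8*I) + 24*I)/(z + 2*I)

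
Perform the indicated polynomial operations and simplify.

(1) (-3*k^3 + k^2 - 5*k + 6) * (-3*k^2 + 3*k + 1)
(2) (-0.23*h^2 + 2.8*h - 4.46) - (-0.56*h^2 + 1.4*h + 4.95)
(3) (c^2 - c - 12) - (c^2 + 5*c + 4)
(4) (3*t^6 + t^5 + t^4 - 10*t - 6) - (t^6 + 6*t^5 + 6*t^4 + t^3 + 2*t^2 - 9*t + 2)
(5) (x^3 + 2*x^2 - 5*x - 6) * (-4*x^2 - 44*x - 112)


(1) = 9*k^5 - 12*k^4 + 15*k^3 - 32*k^2 + 13*k + 6
(2) = 0.33*h^2 + 1.4*h - 9.41
(3) = -6*c - 16
(4) = 2*t^6 - 5*t^5 - 5*t^4 - t^3 - 2*t^2 - t - 8
(5) = -4*x^5 - 52*x^4 - 180*x^3 + 20*x^2 + 824*x + 672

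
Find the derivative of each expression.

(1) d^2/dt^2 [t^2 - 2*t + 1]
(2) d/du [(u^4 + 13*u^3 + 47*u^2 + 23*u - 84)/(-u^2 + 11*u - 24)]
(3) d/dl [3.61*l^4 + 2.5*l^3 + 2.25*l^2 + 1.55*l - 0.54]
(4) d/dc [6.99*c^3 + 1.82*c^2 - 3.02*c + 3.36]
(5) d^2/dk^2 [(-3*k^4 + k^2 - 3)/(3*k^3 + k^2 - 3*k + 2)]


(1) = 2
(2) = 2*(-u^5 + 10*u^4 + 95*u^3 - 198*u^2 - 1212*u + 186)/(u^4 - 22*u^3 + 169*u^2 - 528*u + 576)
(3) = 14.44*l^3 + 7.5*l^2 + 4.5*l + 1.55
(4) = 20.97*c^2 + 3.64*c - 3.02
(5) = 2*(-21*k^6 + 81*k^5 - 234*k^4 + 33*k^3 - 6*k^2 + 81*k - 17)/(27*k^9 + 27*k^8 - 72*k^7 + k^6 + 108*k^5 - 75*k^4 - 27*k^3 + 66*k^2 - 36*k + 8)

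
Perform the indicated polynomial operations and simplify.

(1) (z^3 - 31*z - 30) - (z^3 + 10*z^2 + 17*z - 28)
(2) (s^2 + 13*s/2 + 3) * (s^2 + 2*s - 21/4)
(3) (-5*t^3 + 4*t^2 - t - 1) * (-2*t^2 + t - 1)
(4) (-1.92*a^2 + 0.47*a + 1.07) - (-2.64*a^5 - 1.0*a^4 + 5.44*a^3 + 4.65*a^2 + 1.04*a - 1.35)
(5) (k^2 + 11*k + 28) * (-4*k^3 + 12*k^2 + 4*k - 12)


(1) = -10*z^2 - 48*z - 2
(2) = s^4 + 17*s^3/2 + 43*s^2/4 - 225*s/8 - 63/4
(3) = 10*t^5 - 13*t^4 + 11*t^3 - 3*t^2 + 1
(4) = 2.64*a^5 + 1.0*a^4 - 5.44*a^3 - 6.57*a^2 - 0.57*a + 2.42
(5) = -4*k^5 - 32*k^4 + 24*k^3 + 368*k^2 - 20*k - 336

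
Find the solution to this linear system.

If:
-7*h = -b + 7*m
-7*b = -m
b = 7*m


Then:
b = 0
h = 0
m = 0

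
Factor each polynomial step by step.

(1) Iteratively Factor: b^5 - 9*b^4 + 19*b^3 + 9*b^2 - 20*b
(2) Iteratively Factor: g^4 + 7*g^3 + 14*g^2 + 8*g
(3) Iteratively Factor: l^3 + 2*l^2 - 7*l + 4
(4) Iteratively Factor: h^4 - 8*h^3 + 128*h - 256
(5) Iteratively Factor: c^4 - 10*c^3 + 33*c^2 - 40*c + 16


(1) = (b)*(b^4 - 9*b^3 + 19*b^2 + 9*b - 20) = b*(b + 1)*(b^3 - 10*b^2 + 29*b - 20) = b*(b - 1)*(b + 1)*(b^2 - 9*b + 20) = b*(b - 4)*(b - 1)*(b + 1)*(b - 5)
(2) = (g + 1)*(g^3 + 6*g^2 + 8*g) = (g + 1)*(g + 4)*(g^2 + 2*g) = (g + 1)*(g + 2)*(g + 4)*(g)
(3) = (l + 4)*(l^2 - 2*l + 1) = (l - 1)*(l + 4)*(l - 1)
(4) = (h + 4)*(h^3 - 12*h^2 + 48*h - 64) = (h - 4)*(h + 4)*(h^2 - 8*h + 16) = (h - 4)^2*(h + 4)*(h - 4)
(5) = (c - 4)*(c^3 - 6*c^2 + 9*c - 4) = (c - 4)*(c - 1)*(c^2 - 5*c + 4) = (c - 4)*(c - 1)^2*(c - 4)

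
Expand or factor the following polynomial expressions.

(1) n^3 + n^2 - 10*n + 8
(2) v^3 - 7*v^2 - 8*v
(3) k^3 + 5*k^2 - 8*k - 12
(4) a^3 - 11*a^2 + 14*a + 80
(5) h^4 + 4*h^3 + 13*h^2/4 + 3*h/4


(1) = (n - 2)*(n - 1)*(n + 4)
(2) = v*(v - 8)*(v + 1)
(3) = (k - 2)*(k + 1)*(k + 6)
(4) = (a - 8)*(a - 5)*(a + 2)
(5) = h*(h + 1/2)^2*(h + 3)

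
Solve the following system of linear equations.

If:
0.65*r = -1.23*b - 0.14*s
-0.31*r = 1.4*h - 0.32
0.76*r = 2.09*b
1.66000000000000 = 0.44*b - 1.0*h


Then:
b = 1.80
h = -0.87
r = 4.95
s = -38.81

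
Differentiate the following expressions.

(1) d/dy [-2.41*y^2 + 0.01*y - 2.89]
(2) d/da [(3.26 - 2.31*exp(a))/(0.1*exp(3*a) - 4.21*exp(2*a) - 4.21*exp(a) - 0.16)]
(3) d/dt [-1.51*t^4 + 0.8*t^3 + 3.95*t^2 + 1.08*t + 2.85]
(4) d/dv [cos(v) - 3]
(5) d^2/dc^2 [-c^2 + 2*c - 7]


(1) = 0.01 - 4.82*y
(2) = (0.462*exp(3*a) - 10.7031*exp(2*a) + 27.4492*exp(a) + 14.0942)*exp(a)/(0.01*exp(6*a) - 0.842*exp(5*a) + 16.8821*exp(4*a) + 35.4162*exp(3*a) + 19.0713*exp(2*a) + 1.3472*exp(a) + 0.0256)
(3) = -6.04*t^3 + 2.4*t^2 + 7.9*t + 1.08
(4) = -sin(v)
(5) = -2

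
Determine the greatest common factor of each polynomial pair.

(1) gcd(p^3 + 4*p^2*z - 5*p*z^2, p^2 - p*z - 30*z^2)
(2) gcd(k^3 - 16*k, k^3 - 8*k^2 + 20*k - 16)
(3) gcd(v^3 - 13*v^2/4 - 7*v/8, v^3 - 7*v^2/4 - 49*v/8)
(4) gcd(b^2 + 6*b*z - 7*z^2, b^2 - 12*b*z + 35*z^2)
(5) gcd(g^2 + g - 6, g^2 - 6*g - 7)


(1) = p + 5*z
(2) = k - 4
(3) = v^2 - 7*v/2
(4) = gcd((b - z)*(b + 7*z), (b - 7*z)*(b - 5*z)) = 1
(5) = gcd((g - 2)*(g + 3), (g - 7)*(g + 1)) = 1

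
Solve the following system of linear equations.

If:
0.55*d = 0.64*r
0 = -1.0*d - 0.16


Then:
d = -0.16
r = -0.14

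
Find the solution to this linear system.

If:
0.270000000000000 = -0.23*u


Then:
u = -1.17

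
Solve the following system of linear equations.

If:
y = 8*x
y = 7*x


Then:
x = 0
y = 0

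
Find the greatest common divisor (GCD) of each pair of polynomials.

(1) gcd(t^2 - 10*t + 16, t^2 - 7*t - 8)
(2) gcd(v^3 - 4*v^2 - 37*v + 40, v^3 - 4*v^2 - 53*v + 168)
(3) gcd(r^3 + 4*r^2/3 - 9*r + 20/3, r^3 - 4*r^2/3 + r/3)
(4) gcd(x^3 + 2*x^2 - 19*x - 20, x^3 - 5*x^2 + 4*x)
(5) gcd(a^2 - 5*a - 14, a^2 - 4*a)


(1) = t - 8
(2) = v - 8
(3) = gcd((r - 5/3)*(r - 1)*(r + 4), r*(r - 1)*(r - 1/3)) = r - 1
(4) = x - 4
(5) = gcd((a - 7)*(a + 2), a*(a - 4)) = 1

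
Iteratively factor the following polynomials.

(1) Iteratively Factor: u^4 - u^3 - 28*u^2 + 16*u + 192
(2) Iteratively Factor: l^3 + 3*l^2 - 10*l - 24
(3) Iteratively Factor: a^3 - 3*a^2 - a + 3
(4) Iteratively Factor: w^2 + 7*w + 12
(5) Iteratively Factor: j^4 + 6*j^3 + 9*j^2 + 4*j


(1) = (u - 4)*(u^3 + 3*u^2 - 16*u - 48) = (u - 4)^2*(u^2 + 7*u + 12) = (u - 4)^2*(u + 3)*(u + 4)
(2) = (l + 2)*(l^2 + l - 12) = (l + 2)*(l + 4)*(l - 3)
(3) = (a - 1)*(a^2 - 2*a - 3) = (a - 3)*(a - 1)*(a + 1)
(4) = (w + 3)*(w + 4)
(5) = (j + 1)*(j^3 + 5*j^2 + 4*j) = (j + 1)^2*(j^2 + 4*j) = (j + 1)^2*(j + 4)*(j)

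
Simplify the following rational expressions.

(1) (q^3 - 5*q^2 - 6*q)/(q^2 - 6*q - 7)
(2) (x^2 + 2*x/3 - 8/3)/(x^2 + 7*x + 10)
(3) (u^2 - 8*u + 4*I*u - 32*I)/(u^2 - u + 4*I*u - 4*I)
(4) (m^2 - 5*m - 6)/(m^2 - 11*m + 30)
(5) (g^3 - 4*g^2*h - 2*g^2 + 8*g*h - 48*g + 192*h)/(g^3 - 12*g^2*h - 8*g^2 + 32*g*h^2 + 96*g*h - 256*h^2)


(1) = (q^2 - 6*q)/(q - 7)
(2) = (3*x - 4)/(3*x + 15)
(3) = (u - 8)/(u - 1)
(4) = (m + 1)/(m - 5)
(5) = (g + 6)/(g - 8*h)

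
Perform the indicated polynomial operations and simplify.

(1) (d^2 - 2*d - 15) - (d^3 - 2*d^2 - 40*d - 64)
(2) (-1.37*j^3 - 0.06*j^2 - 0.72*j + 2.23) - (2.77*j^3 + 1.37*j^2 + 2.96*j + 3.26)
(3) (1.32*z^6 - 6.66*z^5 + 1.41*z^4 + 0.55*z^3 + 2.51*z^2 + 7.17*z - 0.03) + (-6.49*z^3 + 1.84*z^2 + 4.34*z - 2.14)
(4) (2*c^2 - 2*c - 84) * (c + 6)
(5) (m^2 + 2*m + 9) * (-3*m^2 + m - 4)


(1) = -d^3 + 3*d^2 + 38*d + 49
(2) = -4.14*j^3 - 1.43*j^2 - 3.68*j - 1.03
(3) = 1.32*z^6 - 6.66*z^5 + 1.41*z^4 - 5.94*z^3 + 4.35*z^2 + 11.51*z - 2.17
(4) = 2*c^3 + 10*c^2 - 96*c - 504
(5) = -3*m^4 - 5*m^3 - 29*m^2 + m - 36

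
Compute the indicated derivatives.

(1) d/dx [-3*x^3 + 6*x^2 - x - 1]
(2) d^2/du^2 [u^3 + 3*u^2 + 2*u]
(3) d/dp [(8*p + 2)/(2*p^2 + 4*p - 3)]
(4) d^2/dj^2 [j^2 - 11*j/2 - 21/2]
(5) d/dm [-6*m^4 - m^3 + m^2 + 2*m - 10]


(1) = -9*x^2 + 12*x - 1
(2) = 6*u + 6
(3) = 8*(2*p^2 + 4*p - (p + 1)*(4*p + 1) - 3)/(2*p^2 + 4*p - 3)^2
(4) = 2
(5) = -24*m^3 - 3*m^2 + 2*m + 2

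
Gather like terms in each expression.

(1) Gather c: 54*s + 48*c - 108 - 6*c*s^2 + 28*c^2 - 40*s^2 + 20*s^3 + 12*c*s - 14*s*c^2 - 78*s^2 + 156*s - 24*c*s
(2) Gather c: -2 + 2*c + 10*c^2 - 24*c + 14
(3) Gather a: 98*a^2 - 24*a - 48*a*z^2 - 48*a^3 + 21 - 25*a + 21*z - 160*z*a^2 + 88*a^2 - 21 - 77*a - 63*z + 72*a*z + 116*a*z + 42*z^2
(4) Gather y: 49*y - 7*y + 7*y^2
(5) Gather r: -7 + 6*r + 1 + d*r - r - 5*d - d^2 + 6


(1) = c^2*(28 - 14*s) + c*(-6*s^2 - 12*s + 48) + 20*s^3 - 118*s^2 + 210*s - 108
(2) = 10*c^2 - 22*c + 12
(3) = -48*a^3 + a^2*(186 - 160*z) + a*(-48*z^2 + 188*z - 126) + 42*z^2 - 42*z
(4) = 7*y^2 + 42*y
(5) = -d^2 - 5*d + r*(d + 5)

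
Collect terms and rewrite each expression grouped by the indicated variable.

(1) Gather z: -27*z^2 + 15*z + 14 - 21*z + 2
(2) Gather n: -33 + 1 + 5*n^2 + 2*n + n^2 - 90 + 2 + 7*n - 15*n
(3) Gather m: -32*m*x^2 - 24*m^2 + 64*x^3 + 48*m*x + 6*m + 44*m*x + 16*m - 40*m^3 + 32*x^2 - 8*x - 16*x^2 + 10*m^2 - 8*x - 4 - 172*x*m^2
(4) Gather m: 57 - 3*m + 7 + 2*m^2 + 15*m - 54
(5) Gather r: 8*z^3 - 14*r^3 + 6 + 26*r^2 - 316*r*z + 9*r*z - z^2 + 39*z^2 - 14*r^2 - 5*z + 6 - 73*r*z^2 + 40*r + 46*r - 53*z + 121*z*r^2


(1) = -27*z^2 - 6*z + 16
(2) = 6*n^2 - 6*n - 120
(3) = -40*m^3 + m^2*(-172*x - 14) + m*(-32*x^2 + 92*x + 22) + 64*x^3 + 16*x^2 - 16*x - 4
(4) = 2*m^2 + 12*m + 10
(5) = -14*r^3 + r^2*(121*z + 12) + r*(-73*z^2 - 307*z + 86) + 8*z^3 + 38*z^2 - 58*z + 12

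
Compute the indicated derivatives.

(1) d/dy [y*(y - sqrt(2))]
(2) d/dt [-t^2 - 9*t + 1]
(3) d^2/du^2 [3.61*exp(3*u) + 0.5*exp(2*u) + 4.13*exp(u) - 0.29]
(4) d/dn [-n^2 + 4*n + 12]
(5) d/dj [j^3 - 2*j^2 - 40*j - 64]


(1) = 2*y - sqrt(2)
(2) = -2*t - 9
(3) = (32.49*exp(2*u) + 2.0*exp(u) + 4.13)*exp(u)
(4) = 4 - 2*n
(5) = 3*j^2 - 4*j - 40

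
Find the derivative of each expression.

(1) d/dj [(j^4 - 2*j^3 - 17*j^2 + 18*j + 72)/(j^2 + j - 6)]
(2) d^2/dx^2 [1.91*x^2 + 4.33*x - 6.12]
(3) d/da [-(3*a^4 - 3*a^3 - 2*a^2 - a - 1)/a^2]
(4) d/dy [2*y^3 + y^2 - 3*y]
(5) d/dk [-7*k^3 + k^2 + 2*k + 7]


(1) = (2*j^3 - 11*j^2 + 20*j - 20)/(j^2 - 4*j + 4)
(2) = 3.82000000000000
(3) = -6*a + 3 - 1/a^2 - 2/a^3
(4) = 6*y^2 + 2*y - 3
(5) = -21*k^2 + 2*k + 2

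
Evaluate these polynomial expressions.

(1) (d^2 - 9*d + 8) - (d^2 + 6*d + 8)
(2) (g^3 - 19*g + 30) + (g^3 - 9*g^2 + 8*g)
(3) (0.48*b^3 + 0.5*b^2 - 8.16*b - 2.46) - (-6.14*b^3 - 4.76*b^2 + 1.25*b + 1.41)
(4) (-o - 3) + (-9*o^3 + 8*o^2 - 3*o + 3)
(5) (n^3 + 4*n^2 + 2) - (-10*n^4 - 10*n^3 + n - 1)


(1) = -15*d
(2) = 2*g^3 - 9*g^2 - 11*g + 30
(3) = 6.62*b^3 + 5.26*b^2 - 9.41*b - 3.87
(4) = -9*o^3 + 8*o^2 - 4*o
(5) = 10*n^4 + 11*n^3 + 4*n^2 - n + 3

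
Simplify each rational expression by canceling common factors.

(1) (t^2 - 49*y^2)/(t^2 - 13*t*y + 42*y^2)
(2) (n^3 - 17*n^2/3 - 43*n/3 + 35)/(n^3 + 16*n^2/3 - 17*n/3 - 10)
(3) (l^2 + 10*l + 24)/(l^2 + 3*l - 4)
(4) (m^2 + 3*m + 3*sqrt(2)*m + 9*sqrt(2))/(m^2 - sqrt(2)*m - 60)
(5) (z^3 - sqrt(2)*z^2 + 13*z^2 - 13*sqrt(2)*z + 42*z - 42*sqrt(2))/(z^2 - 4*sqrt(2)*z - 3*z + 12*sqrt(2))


(1) = (-t - 7*y)/(-t + 6*y)
(2) = (n^2 - 4*n - 21)/(n^2 + 7*n + 6)
(3) = (l + 6)/(l - 1)
(4) = (m^2 + m*(3 + 3*sqrt(2)) + 9*sqrt(2))/(m^2 - sqrt(2)*m - 60)
(5) = (z^3 + z^2*(13 - sqrt(2)) + z*(42 - 13*sqrt(2)) - 42*sqrt(2))/(z^2 + z*(-4*sqrt(2) - 3) + 12*sqrt(2))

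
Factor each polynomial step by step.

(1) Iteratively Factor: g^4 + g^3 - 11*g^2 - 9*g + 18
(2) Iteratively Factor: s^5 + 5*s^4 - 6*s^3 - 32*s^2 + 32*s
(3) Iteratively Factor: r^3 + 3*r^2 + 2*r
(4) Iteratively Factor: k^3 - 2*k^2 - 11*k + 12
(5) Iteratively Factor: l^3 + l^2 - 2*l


(1) = (g + 2)*(g^3 - g^2 - 9*g + 9) = (g - 1)*(g + 2)*(g^2 - 9) = (g - 3)*(g - 1)*(g + 2)*(g + 3)
(2) = (s + 4)*(s^4 + s^3 - 10*s^2 + 8*s) = (s - 1)*(s + 4)*(s^3 + 2*s^2 - 8*s) = (s - 2)*(s - 1)*(s + 4)*(s^2 + 4*s) = (s - 2)*(s - 1)*(s + 4)^2*(s)
(3) = (r)*(r^2 + 3*r + 2) = r*(r + 1)*(r + 2)
(4) = (k + 3)*(k^2 - 5*k + 4) = (k - 4)*(k + 3)*(k - 1)
(5) = (l)*(l^2 + l - 2) = l*(l + 2)*(l - 1)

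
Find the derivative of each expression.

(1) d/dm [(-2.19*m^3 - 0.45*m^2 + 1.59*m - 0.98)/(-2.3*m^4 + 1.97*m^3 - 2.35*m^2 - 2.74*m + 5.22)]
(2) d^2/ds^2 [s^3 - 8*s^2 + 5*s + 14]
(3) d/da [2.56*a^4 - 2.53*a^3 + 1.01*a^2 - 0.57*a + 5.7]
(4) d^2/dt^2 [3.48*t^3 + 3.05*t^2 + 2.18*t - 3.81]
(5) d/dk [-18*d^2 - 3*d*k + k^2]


(1) = (-5.037*m^6 - 2.07*m^5 + 17.004*m^4 - 3.2794*m^3 - 23.5341*m^2 - 9.304*m + 5.6146)/(5.29*m^8 - 9.062*m^7 + 14.6909*m^6 + 3.345*m^5 - 29.2851*m^4 + 33.4448*m^3 - 17.0264*m^2 - 28.6056*m + 27.2484)
(2) = 6*s - 16
(3) = 10.24*a^3 - 7.59*a^2 + 2.02*a - 0.57
(4) = 20.88*t + 6.1
(5) = -3*d + 2*k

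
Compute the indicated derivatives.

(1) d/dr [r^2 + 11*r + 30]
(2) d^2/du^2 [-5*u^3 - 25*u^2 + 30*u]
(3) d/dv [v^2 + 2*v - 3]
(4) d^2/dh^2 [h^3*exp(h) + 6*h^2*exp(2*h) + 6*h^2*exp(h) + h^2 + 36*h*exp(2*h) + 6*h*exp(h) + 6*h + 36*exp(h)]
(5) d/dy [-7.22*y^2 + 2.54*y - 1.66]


(1) = 2*r + 11
(2) = -30*u - 50
(3) = 2*v + 2
(4) = h^3*exp(h) + 24*h^2*exp(2*h) + 12*h^2*exp(h) + 192*h*exp(2*h) + 36*h*exp(h) + 156*exp(2*h) + 60*exp(h) + 2
(5) = 2.54 - 14.44*y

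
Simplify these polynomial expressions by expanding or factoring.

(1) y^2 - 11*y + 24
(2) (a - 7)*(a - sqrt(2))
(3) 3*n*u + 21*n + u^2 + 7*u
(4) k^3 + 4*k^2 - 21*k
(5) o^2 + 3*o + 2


(1) = (y - 8)*(y - 3)
(2) = a^2 - 7*a - sqrt(2)*a + 7*sqrt(2)
(3) = (3*n + u)*(u + 7)
(4) = k*(k - 3)*(k + 7)
(5) = (o + 1)*(o + 2)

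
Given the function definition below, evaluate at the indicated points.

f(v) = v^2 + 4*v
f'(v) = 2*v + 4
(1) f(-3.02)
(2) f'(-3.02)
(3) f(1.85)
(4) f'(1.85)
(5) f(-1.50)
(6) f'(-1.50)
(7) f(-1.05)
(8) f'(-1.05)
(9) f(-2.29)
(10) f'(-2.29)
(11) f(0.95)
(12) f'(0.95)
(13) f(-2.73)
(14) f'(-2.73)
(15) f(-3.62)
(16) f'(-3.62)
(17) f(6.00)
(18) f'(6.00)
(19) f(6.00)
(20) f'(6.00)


(1) = -2.96
(2) = -2.04
(3) = 10.82
(4) = 7.70
(5) = -3.75
(6) = 1.00
(7) = -3.10
(8) = 1.90
(9) = -3.92
(10) = -0.58
(11) = 4.70
(12) = 5.90
(13) = -3.47
(14) = -1.46
(15) = -1.38
(16) = -3.24
(17) = 60.00
(18) = 16.00
(19) = 60.00
(20) = 16.00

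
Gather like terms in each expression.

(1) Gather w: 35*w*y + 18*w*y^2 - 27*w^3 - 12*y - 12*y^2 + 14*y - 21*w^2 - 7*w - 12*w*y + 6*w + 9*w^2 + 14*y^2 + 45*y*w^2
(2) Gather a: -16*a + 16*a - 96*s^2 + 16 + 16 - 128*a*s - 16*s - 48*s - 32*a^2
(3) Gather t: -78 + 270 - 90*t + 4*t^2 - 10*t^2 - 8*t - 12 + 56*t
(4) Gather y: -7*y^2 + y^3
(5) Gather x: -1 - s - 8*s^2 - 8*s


(1) = -27*w^3 + w^2*(45*y - 12) + w*(18*y^2 + 23*y - 1) + 2*y^2 + 2*y
(2) = -32*a^2 - 128*a*s - 96*s^2 - 64*s + 32
(3) = -6*t^2 - 42*t + 180
(4) = y^3 - 7*y^2
(5) = -8*s^2 - 9*s - 1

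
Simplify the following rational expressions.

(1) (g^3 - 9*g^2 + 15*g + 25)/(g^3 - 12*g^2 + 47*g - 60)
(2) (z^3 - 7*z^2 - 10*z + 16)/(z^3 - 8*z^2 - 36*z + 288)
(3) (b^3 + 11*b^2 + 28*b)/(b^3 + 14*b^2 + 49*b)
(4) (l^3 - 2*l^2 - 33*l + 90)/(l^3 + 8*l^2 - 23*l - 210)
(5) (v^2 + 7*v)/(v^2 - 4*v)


(1) = (g^2 - 4*g - 5)/(g^2 - 7*g + 12)
(2) = (z^2 + z - 2)/(z^2 - 36)
(3) = (b + 4)/(b + 7)
(4) = (l - 3)/(l + 7)
(5) = (v + 7)/(v - 4)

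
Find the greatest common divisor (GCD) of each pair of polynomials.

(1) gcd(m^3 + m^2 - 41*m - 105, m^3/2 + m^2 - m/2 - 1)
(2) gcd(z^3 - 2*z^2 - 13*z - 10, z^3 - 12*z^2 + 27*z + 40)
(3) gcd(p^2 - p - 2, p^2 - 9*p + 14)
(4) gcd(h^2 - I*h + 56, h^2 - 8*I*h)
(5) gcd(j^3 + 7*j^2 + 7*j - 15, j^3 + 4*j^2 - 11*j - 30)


(1) = 1
(2) = gcd((z - 5)*(z + 1)*(z + 2), (z - 8)*(z - 5)*(z + 1)) = z^2 - 4*z - 5
(3) = p - 2
(4) = h - 8*I
(5) = gcd((j - 1)*(j + 3)*(j + 5), (j - 3)*(j + 2)*(j + 5)) = j + 5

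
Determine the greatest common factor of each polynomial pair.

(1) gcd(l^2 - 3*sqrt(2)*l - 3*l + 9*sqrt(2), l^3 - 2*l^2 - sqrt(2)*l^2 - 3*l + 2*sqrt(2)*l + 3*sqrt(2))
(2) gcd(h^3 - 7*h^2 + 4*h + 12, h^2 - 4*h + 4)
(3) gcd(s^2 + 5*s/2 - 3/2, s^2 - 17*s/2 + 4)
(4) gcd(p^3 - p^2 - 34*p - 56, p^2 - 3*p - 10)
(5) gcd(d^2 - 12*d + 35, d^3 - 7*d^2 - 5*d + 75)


(1) = gcd((l - 3)*(l - 3*sqrt(2)), (l - 3)*(l + 1)*(l - sqrt(2))) = l - 3
(2) = gcd((h - 6)*(h - 2)*(h + 1), (h - 2)^2) = h - 2
(3) = gcd((s - 1/2)*(s + 3), (s - 8)*(s - 1/2)) = s - 1/2
(4) = p + 2
(5) = d - 5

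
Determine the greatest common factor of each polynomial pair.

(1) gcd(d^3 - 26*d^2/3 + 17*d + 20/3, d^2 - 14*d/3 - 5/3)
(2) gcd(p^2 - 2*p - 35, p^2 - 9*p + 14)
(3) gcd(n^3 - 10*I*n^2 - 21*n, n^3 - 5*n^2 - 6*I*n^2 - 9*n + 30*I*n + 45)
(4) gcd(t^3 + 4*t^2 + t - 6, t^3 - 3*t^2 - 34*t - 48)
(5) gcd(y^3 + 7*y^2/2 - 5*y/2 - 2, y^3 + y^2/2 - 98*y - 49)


(1) = d^2 - 14*d/3 - 5/3
(2) = p - 7
(3) = gcd(n*(n - 7*I)*(n - 3*I), (n - 5)*(n - 3*I)^2) = n - 3*I
(4) = t^2 + 5*t + 6
(5) = gcd((y - 1)*(y + 1/2)*(y + 4), (y + 1/2)*(y - 7*sqrt(2))*(y + 7*sqrt(2))) = y + 1/2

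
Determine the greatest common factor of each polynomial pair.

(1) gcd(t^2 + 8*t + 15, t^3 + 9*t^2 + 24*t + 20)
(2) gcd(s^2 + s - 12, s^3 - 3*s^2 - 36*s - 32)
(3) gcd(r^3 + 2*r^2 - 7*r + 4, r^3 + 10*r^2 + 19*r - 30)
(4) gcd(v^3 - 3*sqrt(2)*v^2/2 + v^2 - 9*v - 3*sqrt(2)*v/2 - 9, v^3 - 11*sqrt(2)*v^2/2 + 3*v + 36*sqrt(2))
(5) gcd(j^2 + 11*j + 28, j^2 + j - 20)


(1) = t + 5
(2) = gcd((s - 3)*(s + 4), (s - 8)*(s + 1)*(s + 4)) = s + 4
(3) = gcd((r - 1)^2*(r + 4), (r - 1)*(r + 5)*(r + 6)) = r - 1
(4) = v^2 - 3*sqrt(2)*v/2 - 9
(5) = 1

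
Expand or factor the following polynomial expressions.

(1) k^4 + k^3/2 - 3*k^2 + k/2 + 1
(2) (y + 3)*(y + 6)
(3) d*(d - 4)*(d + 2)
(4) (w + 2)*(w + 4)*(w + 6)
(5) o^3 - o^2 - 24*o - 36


(1) = (k - 1)^2*(k + 1/2)*(k + 2)
(2) = y^2 + 9*y + 18
(3) = d^3 - 2*d^2 - 8*d
(4) = w^3 + 12*w^2 + 44*w + 48
(5) = (o - 6)*(o + 2)*(o + 3)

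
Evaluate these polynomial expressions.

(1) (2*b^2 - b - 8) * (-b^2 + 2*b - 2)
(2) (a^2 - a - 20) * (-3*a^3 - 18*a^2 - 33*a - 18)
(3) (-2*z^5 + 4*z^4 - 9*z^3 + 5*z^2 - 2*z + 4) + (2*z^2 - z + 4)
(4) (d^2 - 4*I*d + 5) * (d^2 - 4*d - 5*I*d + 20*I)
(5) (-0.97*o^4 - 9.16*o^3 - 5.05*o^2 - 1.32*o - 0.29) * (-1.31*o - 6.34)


(1) = -2*b^4 + 5*b^3 + 2*b^2 - 14*b + 16
(2) = -3*a^5 - 15*a^4 + 45*a^3 + 375*a^2 + 678*a + 360
(3) = -2*z^5 + 4*z^4 - 9*z^3 + 7*z^2 - 3*z + 8
(4) = d^4 - 4*d^3 - 9*I*d^3 - 15*d^2 + 36*I*d^2 + 60*d - 25*I*d + 100*I
(5) = 1.2707*o^5 + 18.1494*o^4 + 64.6899*o^3 + 33.7462*o^2 + 8.7487*o + 1.8386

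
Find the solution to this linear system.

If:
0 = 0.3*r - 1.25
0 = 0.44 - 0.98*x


Then:
r = 4.17
x = 0.45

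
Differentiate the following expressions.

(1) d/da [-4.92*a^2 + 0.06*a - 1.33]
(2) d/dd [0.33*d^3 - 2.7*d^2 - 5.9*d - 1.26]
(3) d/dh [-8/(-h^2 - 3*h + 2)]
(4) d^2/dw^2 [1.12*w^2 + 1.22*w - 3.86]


(1) = 0.06 - 9.84*a
(2) = 0.99*d^2 - 5.4*d - 5.9
(3) = 8*(-2*h - 3)/(h^2 + 3*h - 2)^2
(4) = 2.24000000000000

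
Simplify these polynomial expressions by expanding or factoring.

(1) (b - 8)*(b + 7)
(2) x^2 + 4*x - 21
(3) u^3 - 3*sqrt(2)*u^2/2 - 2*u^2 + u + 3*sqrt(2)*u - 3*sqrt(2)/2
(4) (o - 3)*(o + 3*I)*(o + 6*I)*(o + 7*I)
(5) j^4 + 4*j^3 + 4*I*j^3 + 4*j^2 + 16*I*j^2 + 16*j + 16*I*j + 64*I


(1) = b^2 - b - 56
(2) = (x - 3)*(x + 7)
(3) = (u - 1)^2*(u - 3*sqrt(2)/2)
(4) = o^4 - 3*o^3 + 16*I*o^3 - 81*o^2 - 48*I*o^2 + 243*o - 126*I*o + 378*I
(5) = (j + 4)*(j - 2*I)*(j + 2*I)*(j + 4*I)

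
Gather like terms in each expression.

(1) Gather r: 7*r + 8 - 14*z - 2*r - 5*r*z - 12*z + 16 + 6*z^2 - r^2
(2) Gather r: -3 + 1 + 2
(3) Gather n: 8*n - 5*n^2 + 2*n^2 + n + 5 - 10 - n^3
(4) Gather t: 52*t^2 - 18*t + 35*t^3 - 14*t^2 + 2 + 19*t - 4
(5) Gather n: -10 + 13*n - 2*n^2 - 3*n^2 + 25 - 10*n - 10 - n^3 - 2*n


(1) = -r^2 + r*(5 - 5*z) + 6*z^2 - 26*z + 24
(2) = 0
(3) = -n^3 - 3*n^2 + 9*n - 5
(4) = 35*t^3 + 38*t^2 + t - 2
(5) = -n^3 - 5*n^2 + n + 5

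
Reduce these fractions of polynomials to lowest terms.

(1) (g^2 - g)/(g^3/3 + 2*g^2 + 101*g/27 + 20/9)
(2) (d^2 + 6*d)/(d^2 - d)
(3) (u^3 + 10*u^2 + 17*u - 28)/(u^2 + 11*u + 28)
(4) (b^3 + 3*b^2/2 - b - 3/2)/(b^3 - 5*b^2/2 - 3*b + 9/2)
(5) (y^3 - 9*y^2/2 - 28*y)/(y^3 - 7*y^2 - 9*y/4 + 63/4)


(1) = (27*g^2 - 27*g)/(9*g^3 + 54*g^2 + 101*g + 60)
(2) = (d + 6)/(d - 1)
(3) = u - 1
(4) = (b + 1)/(b - 3)
(5) = (4*y^3 - 18*y^2 - 112*y)/(4*y^3 - 28*y^2 - 9*y + 63)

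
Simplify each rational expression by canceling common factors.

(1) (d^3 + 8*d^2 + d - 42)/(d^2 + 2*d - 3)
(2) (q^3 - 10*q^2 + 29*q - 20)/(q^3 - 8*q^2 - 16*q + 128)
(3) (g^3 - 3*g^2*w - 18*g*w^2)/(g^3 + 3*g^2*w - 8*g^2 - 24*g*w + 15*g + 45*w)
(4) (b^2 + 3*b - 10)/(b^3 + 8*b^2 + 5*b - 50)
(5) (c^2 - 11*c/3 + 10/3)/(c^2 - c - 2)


(1) = (d^2 + 5*d - 14)/(d - 1)
(2) = (q^2 - 6*q + 5)/(q^2 - 4*q - 32)
(3) = (g^2 - 6*g*w)/(g^2 - 8*g + 15)
(4) = 1/(b + 5)
(5) = (3*c - 5)/(3*c + 3)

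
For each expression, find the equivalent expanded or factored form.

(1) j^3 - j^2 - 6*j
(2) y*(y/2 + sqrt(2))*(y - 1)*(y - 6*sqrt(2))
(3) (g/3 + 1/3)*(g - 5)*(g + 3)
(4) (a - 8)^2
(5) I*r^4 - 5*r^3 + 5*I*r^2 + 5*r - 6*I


(1) = j*(j - 3)*(j + 2)
(2) = y^4/2 - 2*sqrt(2)*y^3 - y^3/2 - 12*y^2 + 2*sqrt(2)*y^2 + 12*y
(3) = g^3/3 - g^2/3 - 17*g/3 - 5
(4) = a^2 - 16*a + 64
(5) = (r + 1)*(r - I)*(r + 6*I)*(I*r - I)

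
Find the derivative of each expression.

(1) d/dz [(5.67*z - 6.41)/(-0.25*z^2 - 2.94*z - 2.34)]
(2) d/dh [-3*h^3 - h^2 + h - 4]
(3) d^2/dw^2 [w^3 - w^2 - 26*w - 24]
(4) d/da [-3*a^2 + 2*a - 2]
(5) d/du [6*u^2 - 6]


(1) = (1.4175*z^2 - 3.205*z - 32.1132)/(0.0625*z^4 + 1.47*z^3 + 9.8136*z^2 + 13.7592*z + 5.4756)
(2) = -9*h^2 - 2*h + 1
(3) = 6*w - 2
(4) = 2 - 6*a
(5) = 12*u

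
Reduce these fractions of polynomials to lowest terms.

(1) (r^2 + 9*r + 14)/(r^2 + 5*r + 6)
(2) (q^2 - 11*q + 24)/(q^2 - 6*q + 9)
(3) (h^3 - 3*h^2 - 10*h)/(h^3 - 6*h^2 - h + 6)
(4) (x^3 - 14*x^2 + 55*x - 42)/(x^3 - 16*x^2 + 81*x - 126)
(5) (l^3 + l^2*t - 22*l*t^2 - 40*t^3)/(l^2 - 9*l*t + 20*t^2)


(1) = (r + 7)/(r + 3)
(2) = (q - 8)/(q - 3)
(3) = (h^3 - 3*h^2 - 10*h)/(h^3 - 6*h^2 - h + 6)
(4) = (x - 1)/(x - 3)
(5) = (-l^2 - 6*l*t - 8*t^2)/(-l + 4*t)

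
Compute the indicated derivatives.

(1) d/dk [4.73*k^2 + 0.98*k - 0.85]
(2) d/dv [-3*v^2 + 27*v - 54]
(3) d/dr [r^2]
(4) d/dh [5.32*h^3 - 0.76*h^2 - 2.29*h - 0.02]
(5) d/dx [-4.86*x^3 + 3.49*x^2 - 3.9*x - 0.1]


(1) = 9.46*k + 0.98
(2) = 27 - 6*v
(3) = 2*r
(4) = 15.96*h^2 - 1.52*h - 2.29
(5) = -14.58*x^2 + 6.98*x - 3.9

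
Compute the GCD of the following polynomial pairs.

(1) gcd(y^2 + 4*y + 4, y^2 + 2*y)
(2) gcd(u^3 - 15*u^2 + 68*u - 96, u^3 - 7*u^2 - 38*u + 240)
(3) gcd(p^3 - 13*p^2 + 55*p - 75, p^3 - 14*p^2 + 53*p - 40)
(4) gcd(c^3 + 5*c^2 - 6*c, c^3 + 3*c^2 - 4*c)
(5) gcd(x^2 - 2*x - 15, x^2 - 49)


(1) = gcd((y + 2)^2, y*(y + 2)) = y + 2
(2) = gcd((u - 8)*(u - 4)*(u - 3), (u - 8)*(u - 5)*(u + 6)) = u - 8
(3) = gcd((p - 5)^2*(p - 3), (p - 8)*(p - 5)*(p - 1)) = p - 5
(4) = gcd(c*(c - 1)*(c + 6), c*(c - 1)*(c + 4)) = c^2 - c
(5) = 1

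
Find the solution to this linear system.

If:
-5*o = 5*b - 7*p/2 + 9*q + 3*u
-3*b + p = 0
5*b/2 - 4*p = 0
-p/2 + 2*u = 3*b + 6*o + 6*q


Then:
b = 0
o = 3*u/2
p = 0
q = -7*u/6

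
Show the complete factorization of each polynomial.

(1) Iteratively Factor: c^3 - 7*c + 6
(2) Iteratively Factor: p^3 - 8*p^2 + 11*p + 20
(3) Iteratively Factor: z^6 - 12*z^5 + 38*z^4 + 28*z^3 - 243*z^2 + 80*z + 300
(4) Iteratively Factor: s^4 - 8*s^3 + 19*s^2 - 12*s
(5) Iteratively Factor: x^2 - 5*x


(1) = (c - 2)*(c^2 + 2*c - 3) = (c - 2)*(c + 3)*(c - 1)
(2) = (p - 5)*(p^2 - 3*p - 4) = (p - 5)*(p - 4)*(p + 1)
(3) = (z - 5)*(z^5 - 7*z^4 + 3*z^3 + 43*z^2 - 28*z - 60) = (z - 5)*(z - 3)*(z^4 - 4*z^3 - 9*z^2 + 16*z + 20) = (z - 5)*(z - 3)*(z + 2)*(z^3 - 6*z^2 + 3*z + 10) = (z - 5)^2*(z - 3)*(z + 2)*(z^2 - z - 2) = (z - 5)^2*(z - 3)*(z + 1)*(z + 2)*(z - 2)
(4) = (s - 4)*(s^3 - 4*s^2 + 3*s) = (s - 4)*(s - 1)*(s^2 - 3*s) = s*(s - 4)*(s - 1)*(s - 3)
(5) = (x)*(x - 5)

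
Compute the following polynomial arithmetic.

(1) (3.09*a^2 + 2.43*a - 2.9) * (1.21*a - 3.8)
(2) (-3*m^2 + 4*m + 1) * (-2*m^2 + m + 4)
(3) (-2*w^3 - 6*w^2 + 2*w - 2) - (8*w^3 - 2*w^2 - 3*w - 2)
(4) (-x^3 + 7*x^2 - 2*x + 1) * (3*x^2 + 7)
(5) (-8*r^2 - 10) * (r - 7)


(1) = 3.7389*a^3 - 8.8017*a^2 - 12.743*a + 11.02
(2) = 6*m^4 - 11*m^3 - 10*m^2 + 17*m + 4
(3) = -10*w^3 - 4*w^2 + 5*w
(4) = -3*x^5 + 21*x^4 - 13*x^3 + 52*x^2 - 14*x + 7
(5) = -8*r^3 + 56*r^2 - 10*r + 70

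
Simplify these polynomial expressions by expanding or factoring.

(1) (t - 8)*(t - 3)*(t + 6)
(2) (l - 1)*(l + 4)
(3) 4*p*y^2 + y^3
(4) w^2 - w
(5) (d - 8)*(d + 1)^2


(1) = t^3 - 5*t^2 - 42*t + 144
(2) = l^2 + 3*l - 4
(3) = y^2*(4*p + y)
(4) = w*(w - 1)
(5) = d^3 - 6*d^2 - 15*d - 8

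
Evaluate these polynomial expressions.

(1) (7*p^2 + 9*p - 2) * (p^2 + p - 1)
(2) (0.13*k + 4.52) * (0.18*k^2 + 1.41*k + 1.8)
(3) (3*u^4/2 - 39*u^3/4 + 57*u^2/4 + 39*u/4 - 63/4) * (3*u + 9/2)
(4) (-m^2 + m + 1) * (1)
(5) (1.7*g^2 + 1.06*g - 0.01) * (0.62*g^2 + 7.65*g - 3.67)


(1) = 7*p^4 + 16*p^3 - 11*p + 2
(2) = 0.0234*k^3 + 0.9969*k^2 + 6.6072*k + 8.136
(3) = 9*u^5/2 - 45*u^4/2 - 9*u^3/8 + 747*u^2/8 - 27*u/8 - 567/8
(4) = -m^2 + m + 1
(5) = 1.054*g^4 + 13.6622*g^3 + 1.8638*g^2 - 3.9667*g + 0.0367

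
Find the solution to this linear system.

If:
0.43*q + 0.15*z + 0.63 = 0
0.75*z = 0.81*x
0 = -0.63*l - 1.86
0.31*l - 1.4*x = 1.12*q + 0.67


Then:
l = -2.95
q = -1.49
x = 0.06
z = 0.06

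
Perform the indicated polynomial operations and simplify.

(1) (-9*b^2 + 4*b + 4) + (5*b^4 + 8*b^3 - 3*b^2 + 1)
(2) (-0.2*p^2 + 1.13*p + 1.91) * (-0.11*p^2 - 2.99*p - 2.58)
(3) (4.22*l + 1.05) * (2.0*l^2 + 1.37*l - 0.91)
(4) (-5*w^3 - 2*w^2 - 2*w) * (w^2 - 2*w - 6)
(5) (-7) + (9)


(1) = 5*b^4 + 8*b^3 - 12*b^2 + 4*b + 5
(2) = 0.022*p^4 + 0.4737*p^3 - 3.0728*p^2 - 8.6263*p - 4.9278
(3) = 8.44*l^3 + 7.8814*l^2 - 2.4017*l - 0.9555
(4) = -5*w^5 + 8*w^4 + 32*w^3 + 16*w^2 + 12*w
(5) = 2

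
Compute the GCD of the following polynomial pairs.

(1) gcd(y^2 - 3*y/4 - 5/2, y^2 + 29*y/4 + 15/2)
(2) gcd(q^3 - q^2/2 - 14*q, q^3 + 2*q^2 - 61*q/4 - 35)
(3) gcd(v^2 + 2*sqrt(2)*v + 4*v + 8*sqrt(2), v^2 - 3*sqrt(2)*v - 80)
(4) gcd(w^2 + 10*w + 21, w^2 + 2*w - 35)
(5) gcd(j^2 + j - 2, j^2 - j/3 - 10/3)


(1) = y + 5/4
(2) = gcd(q*(q - 4)*(q + 7/2), (q - 4)*(q + 5/2)*(q + 7/2)) = q^2 - q/2 - 14
(3) = gcd((v + 4)*(v + 2*sqrt(2)), (v - 8*sqrt(2))*(v + 5*sqrt(2))) = 1
(4) = gcd((w + 3)*(w + 7), (w - 5)*(w + 7)) = w + 7
(5) = 1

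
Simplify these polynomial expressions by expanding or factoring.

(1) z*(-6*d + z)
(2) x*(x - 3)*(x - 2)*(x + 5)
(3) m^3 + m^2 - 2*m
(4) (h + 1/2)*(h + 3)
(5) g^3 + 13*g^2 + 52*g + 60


(1) = -6*d*z + z^2
(2) = x^4 - 19*x^2 + 30*x
(3) = m*(m - 1)*(m + 2)
(4) = h^2 + 7*h/2 + 3/2
(5) = (g + 2)*(g + 5)*(g + 6)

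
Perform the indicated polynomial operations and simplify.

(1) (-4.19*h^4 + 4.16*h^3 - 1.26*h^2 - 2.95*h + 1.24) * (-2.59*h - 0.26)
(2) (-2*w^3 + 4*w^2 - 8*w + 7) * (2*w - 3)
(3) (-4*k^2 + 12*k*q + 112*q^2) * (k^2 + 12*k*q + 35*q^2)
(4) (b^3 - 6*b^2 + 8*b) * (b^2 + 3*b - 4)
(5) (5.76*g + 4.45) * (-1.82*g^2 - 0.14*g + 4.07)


(1) = 10.8521*h^5 - 9.685*h^4 + 2.1818*h^3 + 7.9681*h^2 - 2.4446*h - 0.3224
(2) = -4*w^4 + 14*w^3 - 28*w^2 + 38*w - 21
(3) = -4*k^4 - 36*k^3*q + 116*k^2*q^2 + 1764*k*q^3 + 3920*q^4
(4) = b^5 - 3*b^4 - 14*b^3 + 48*b^2 - 32*b
(5) = -10.4832*g^3 - 8.9054*g^2 + 22.8202*g + 18.1115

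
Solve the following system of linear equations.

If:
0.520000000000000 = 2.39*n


Then:
n = 0.22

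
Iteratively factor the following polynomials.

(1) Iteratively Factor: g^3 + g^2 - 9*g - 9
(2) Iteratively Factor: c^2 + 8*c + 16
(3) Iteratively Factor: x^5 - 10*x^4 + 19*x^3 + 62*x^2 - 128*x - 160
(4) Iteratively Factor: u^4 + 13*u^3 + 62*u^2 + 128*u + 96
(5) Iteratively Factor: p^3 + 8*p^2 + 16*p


(1) = (g + 3)*(g^2 - 2*g - 3) = (g - 3)*(g + 3)*(g + 1)
(2) = (c + 4)*(c + 4)
(3) = (x - 4)*(x^4 - 6*x^3 - 5*x^2 + 42*x + 40) = (x - 4)*(x + 2)*(x^3 - 8*x^2 + 11*x + 20) = (x - 4)^2*(x + 2)*(x^2 - 4*x - 5) = (x - 5)*(x - 4)^2*(x + 2)*(x + 1)
(4) = (u + 4)*(u^3 + 9*u^2 + 26*u + 24) = (u + 2)*(u + 4)*(u^2 + 7*u + 12) = (u + 2)*(u + 3)*(u + 4)*(u + 4)
(5) = (p)*(p^2 + 8*p + 16) = p*(p + 4)*(p + 4)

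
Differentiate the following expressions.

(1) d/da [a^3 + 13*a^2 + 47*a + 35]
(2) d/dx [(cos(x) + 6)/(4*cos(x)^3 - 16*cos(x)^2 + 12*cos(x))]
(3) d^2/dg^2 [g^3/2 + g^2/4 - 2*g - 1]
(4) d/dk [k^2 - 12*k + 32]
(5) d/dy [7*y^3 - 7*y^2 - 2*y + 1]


(1) = 3*a^2 + 26*a + 47
(2) = (cos(x)^3 + 7*cos(x)^2 - 24*cos(x) + 9)*sin(x)/(2*(cos(x) - 3)^2*(cos(x) - 1)^2*cos(x)^2)
(3) = 3*g + 1/2
(4) = 2*k - 12
(5) = 21*y^2 - 14*y - 2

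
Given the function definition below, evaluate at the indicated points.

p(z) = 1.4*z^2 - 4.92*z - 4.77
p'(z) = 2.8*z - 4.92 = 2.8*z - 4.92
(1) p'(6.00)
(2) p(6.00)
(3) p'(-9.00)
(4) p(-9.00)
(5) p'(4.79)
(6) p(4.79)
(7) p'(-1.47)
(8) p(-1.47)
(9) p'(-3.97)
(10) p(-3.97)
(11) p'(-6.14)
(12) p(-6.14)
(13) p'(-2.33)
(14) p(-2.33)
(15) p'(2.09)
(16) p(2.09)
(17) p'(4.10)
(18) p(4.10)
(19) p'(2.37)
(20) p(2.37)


(1) = 11.88
(2) = 16.11
(3) = -30.12
(4) = 152.91
(5) = 8.49
(6) = 3.78
(7) = -9.04
(8) = 5.49
(9) = -16.04
(10) = 36.83
(11) = -22.11
(12) = 78.22
(13) = -11.44
(14) = 14.29
(15) = 0.93
(16) = -8.94
(17) = 6.56
(18) = -1.41
(19) = 1.72
(20) = -8.57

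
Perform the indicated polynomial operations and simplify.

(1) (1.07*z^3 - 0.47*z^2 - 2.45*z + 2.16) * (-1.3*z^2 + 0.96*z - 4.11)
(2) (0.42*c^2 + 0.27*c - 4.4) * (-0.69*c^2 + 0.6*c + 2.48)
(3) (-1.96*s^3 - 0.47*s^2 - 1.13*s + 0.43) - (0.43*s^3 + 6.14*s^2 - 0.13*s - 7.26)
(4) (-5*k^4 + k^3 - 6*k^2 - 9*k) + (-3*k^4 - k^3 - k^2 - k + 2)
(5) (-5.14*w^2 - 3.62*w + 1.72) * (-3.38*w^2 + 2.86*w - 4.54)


(1) = -1.391*z^5 + 1.6382*z^4 - 1.6639*z^3 - 3.2283*z^2 + 12.1431*z - 8.8776
(2) = -0.2898*c^4 + 0.0657*c^3 + 4.2396*c^2 - 1.9704*c - 10.912
(3) = -2.39*s^3 - 6.61*s^2 - 1.0*s + 7.69
(4) = -8*k^4 - 7*k^2 - 10*k + 2
(5) = 17.3732*w^4 - 2.4648*w^3 + 7.1688*w^2 + 21.354*w - 7.8088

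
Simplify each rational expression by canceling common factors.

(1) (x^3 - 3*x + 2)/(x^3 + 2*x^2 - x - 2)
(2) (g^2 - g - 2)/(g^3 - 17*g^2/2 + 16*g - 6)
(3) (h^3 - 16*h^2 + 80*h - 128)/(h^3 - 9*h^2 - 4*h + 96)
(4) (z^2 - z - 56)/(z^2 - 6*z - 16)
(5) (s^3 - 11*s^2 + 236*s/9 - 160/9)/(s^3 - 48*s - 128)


(1) = (x - 1)/(x + 1)
(2) = (2*g + 2)/(2*g^2 - 13*g + 6)
(3) = (h - 4)/(h + 3)
(4) = (z + 7)/(z + 2)
(5) = (9*s^2 - 27*s + 20)/(9*s^2 + 72*s + 144)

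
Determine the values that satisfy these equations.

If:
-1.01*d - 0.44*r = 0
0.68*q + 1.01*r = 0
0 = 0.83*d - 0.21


Then:
d = 0.25
q = 0.86
r = -0.58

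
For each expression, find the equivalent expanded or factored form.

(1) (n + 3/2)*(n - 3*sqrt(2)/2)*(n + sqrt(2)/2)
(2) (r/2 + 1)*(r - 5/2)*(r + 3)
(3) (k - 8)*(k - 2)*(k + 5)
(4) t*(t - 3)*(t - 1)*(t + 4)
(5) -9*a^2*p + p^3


(1) = n^3 - sqrt(2)*n^2 + 3*n^2/2 - 3*sqrt(2)*n/2 - 3*n/2 - 9/4
(2) = r^3/2 + 5*r^2/4 - 13*r/4 - 15/2
(3) = k^3 - 5*k^2 - 34*k + 80
(4) = t^4 - 13*t^2 + 12*t
(5) = p*(-3*a + p)*(3*a + p)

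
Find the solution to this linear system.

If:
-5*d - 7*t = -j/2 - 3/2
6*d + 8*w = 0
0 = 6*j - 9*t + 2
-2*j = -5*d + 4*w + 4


Then:
d = 149/390
j = -92/195
t = -6/65
w = -149/520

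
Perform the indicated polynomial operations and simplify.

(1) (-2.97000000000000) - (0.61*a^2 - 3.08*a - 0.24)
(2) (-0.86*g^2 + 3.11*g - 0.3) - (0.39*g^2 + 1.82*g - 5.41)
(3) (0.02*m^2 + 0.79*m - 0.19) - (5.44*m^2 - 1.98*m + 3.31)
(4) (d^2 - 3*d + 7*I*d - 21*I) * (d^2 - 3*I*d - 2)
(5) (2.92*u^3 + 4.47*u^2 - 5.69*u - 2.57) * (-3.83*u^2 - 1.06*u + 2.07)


(1) = -0.61*a^2 + 3.08*a - 2.73
(2) = -1.25*g^2 + 1.29*g + 5.11
(3) = -5.42*m^2 + 2.77*m - 3.5
(4) = d^4 - 3*d^3 + 4*I*d^3 + 19*d^2 - 12*I*d^2 - 57*d - 14*I*d + 42*I
(5) = -11.1836*u^5 - 20.2153*u^4 + 23.0989*u^3 + 25.1274*u^2 - 9.0541*u - 5.3199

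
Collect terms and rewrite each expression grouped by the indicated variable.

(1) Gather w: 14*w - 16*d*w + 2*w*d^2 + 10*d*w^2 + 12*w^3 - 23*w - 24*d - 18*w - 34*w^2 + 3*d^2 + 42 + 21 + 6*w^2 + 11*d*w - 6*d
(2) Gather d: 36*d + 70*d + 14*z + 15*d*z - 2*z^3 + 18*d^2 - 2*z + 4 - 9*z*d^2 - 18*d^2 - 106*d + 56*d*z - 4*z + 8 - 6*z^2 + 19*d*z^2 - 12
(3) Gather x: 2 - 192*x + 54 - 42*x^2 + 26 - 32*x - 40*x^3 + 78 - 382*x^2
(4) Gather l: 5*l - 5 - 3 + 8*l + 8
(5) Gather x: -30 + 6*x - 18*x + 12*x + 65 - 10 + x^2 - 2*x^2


(1) = 3*d^2 - 30*d + 12*w^3 + w^2*(10*d - 28) + w*(2*d^2 - 5*d - 27) + 63
(2) = -9*d^2*z + d*(19*z^2 + 71*z) - 2*z^3 - 6*z^2 + 8*z
(3) = -40*x^3 - 424*x^2 - 224*x + 160
(4) = 13*l
(5) = 25 - x^2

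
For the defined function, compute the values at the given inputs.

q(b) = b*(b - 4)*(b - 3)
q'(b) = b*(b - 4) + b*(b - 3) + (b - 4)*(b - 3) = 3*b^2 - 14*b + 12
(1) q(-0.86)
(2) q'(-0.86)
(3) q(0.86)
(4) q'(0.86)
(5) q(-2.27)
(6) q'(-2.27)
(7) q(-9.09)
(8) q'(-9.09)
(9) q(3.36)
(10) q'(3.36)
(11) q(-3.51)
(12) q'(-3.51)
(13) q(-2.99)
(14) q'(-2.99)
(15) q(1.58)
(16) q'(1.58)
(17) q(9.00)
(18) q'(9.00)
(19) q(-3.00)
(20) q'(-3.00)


(1) = -16.13
(2) = 26.26
(3) = 5.78
(4) = 2.18
(5) = -75.01
(6) = 59.24
(7) = -1438.57
(8) = 387.14
(9) = -0.77
(10) = -1.17
(11) = -171.60
(12) = 98.10
(13) = -125.19
(14) = 80.68
(15) = 5.43
(16) = -2.63
(17) = 270.00
(18) = 129.00
(19) = -126.00
(20) = 81.00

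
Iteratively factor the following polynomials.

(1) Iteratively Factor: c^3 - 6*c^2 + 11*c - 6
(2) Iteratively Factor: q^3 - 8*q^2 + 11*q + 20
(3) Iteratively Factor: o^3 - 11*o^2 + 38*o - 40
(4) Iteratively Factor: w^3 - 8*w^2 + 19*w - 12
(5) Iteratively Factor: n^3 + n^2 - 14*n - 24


(1) = (c - 1)*(c^2 - 5*c + 6) = (c - 2)*(c - 1)*(c - 3)
(2) = (q + 1)*(q^2 - 9*q + 20) = (q - 4)*(q + 1)*(q - 5)
(3) = (o - 2)*(o^2 - 9*o + 20) = (o - 4)*(o - 2)*(o - 5)
(4) = (w - 1)*(w^2 - 7*w + 12) = (w - 3)*(w - 1)*(w - 4)
(5) = (n + 3)*(n^2 - 2*n - 8) = (n - 4)*(n + 3)*(n + 2)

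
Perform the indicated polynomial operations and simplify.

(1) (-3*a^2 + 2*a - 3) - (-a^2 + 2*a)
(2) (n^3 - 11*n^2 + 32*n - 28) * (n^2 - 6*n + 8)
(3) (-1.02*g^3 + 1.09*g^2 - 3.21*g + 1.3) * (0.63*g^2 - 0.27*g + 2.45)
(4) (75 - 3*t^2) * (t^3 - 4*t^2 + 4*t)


(1) = -2*a^2 - 3
(2) = n^5 - 17*n^4 + 106*n^3 - 308*n^2 + 424*n - 224
(3) = -0.6426*g^5 + 0.9621*g^4 - 4.8156*g^3 + 4.3562*g^2 - 8.2155*g + 3.185
(4) = -3*t^5 + 12*t^4 + 63*t^3 - 300*t^2 + 300*t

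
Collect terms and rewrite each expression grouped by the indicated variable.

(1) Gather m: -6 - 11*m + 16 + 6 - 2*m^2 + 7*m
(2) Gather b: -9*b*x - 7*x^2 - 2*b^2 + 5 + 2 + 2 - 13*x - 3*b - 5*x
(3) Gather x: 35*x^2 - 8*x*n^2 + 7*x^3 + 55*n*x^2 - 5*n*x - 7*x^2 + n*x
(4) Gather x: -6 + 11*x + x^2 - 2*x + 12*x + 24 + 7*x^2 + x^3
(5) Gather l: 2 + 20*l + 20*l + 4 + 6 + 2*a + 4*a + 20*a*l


(1) = -2*m^2 - 4*m + 16
(2) = -2*b^2 + b*(-9*x - 3) - 7*x^2 - 18*x + 9
(3) = 7*x^3 + x^2*(55*n + 28) + x*(-8*n^2 - 4*n)
(4) = x^3 + 8*x^2 + 21*x + 18
(5) = 6*a + l*(20*a + 40) + 12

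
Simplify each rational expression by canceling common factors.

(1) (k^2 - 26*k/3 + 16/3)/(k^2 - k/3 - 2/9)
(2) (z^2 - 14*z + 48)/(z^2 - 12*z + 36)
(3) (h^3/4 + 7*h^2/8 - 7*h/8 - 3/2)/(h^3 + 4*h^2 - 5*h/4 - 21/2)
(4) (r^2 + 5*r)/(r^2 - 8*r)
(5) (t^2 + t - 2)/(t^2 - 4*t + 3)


(1) = (3*k - 24)/(3*k + 1)
(2) = (z - 8)/(z - 6)
(3) = (h^2 + 5*h + 4)/(4*h^2 + 22*h + 28)
(4) = (r + 5)/(r - 8)
(5) = (t + 2)/(t - 3)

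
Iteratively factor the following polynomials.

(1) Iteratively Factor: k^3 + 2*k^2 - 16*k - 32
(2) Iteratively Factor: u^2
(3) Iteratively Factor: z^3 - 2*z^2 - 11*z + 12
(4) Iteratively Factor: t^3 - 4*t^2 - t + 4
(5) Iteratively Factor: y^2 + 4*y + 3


(1) = (k - 4)*(k^2 + 6*k + 8) = (k - 4)*(k + 4)*(k + 2)
(2) = (u)*(u)
(3) = (z - 4)*(z^2 + 2*z - 3) = (z - 4)*(z - 1)*(z + 3)
(4) = (t - 4)*(t^2 - 1) = (t - 4)*(t + 1)*(t - 1)
(5) = (y + 1)*(y + 3)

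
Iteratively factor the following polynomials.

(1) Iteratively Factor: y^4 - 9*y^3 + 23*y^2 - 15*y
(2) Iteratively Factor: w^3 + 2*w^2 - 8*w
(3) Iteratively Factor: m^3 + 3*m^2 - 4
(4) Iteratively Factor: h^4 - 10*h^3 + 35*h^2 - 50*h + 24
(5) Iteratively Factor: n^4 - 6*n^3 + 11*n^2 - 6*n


(1) = (y)*(y^3 - 9*y^2 + 23*y - 15) = y*(y - 3)*(y^2 - 6*y + 5) = y*(y - 3)*(y - 1)*(y - 5)
(2) = (w + 4)*(w^2 - 2*w) = (w - 2)*(w + 4)*(w)
(3) = (m + 2)*(m^2 + m - 2) = (m - 1)*(m + 2)*(m + 2)
(4) = (h - 3)*(h^3 - 7*h^2 + 14*h - 8) = (h - 3)*(h - 1)*(h^2 - 6*h + 8) = (h - 4)*(h - 3)*(h - 1)*(h - 2)
(5) = (n - 2)*(n^3 - 4*n^2 + 3*n) = (n - 3)*(n - 2)*(n^2 - n) = n*(n - 3)*(n - 2)*(n - 1)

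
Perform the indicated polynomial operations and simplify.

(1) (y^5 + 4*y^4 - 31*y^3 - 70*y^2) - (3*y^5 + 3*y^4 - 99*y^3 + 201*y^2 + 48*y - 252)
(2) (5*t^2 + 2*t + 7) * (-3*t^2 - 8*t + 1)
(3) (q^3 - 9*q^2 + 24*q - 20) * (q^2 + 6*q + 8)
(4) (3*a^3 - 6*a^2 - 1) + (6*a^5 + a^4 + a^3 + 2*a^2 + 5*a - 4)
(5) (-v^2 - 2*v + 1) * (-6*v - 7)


(1) = -2*y^5 + y^4 + 68*y^3 - 271*y^2 - 48*y + 252
(2) = -15*t^4 - 46*t^3 - 32*t^2 - 54*t + 7
(3) = q^5 - 3*q^4 - 22*q^3 + 52*q^2 + 72*q - 160
(4) = 6*a^5 + a^4 + 4*a^3 - 4*a^2 + 5*a - 5
(5) = 6*v^3 + 19*v^2 + 8*v - 7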